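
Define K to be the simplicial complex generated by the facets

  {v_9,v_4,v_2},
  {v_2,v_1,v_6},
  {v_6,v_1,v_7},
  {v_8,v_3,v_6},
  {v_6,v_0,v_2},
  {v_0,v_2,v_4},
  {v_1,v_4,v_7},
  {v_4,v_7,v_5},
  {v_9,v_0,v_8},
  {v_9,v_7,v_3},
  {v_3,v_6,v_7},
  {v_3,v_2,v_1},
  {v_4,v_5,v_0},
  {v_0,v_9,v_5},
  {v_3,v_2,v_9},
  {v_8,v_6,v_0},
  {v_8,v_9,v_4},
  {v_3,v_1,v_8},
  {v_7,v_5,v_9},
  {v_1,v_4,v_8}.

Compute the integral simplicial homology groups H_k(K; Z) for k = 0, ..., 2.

We work with the vertex ordering v_0 < v_1 < v_2 < v_3 < v_4 < v_5 < v_6 < v_7 < v_8 < v_9. The simplices of K, each written with vertices in increasing order, are:

  0-simplices (10): [v_0], [v_1], [v_2], [v_3], [v_4], [v_5], [v_6], [v_7], [v_8], [v_9]
  1-simplices (30): (30 of them)
  2-simplices (20): (20 of them)

giving chain groups C_0 ≅ Z^10, C_1 ≅ Z^30, C_2 ≅ Z^20.

∂_1: C_1 → C_0 is given by ∂[p,q] = [q] − [p].
As a 10×30 matrix over Z this has rank 9, with invariant factors (1,1,1,1,1,1,1,1,1).

Boundary ∂_2: C_2 → C_1 maps a triangle to the signed sum of its edges. For instance
  ∂[v_4,v_8,v_9] = [v_8,v_9] − [v_4,v_9] + [v_4,v_8],
  ∂[v_3,v_6,v_7] = [v_6,v_7] − [v_3,v_7] + [v_3,v_6].
The 30×20 boundary matrix has rank 20 and Smith normal form diag(1,1,1,1,1,1,1,1,1,1,1,1,1,1,1,1,1,1,1,2).

Now H_k = ker ∂_k / im ∂_{k+1}, so:

  H_0: rank C_0 − rank ∂_1 = 10 − 9 = 1, and the invariant factors of ∂_1 are all 1, so H_0 = Z.
  H_1: rank ker ∂_1 − rank ∂_2 = (30 − 9) − 20 = 1, and ∂_2 has invariant factor 2 > 1, so H_1 = Z × Z/2.
  H_2: rank ker ∂_2 − rank ∂_3 = (20 − 20) − 0 = 0, and there is no ∂_3, so H_2 = 0.

H_0 = Z,  H_1 = Z × Z/2,  H_2 = 0.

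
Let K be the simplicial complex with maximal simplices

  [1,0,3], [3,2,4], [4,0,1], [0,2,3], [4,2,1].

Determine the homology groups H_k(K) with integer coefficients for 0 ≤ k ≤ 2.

H_0 ≅ Z,  H_1 ≅ Z,  H_2 = 0.

Order the vertices as 0 < 1 < 2 < 3 < 4. Listing each simplex with vertices in this order, K has dimension 2 with simplices:

  0-simplices (5): [0], [1], [2], [3], [4]
  1-simplices (10): [0,1], [0,2], [0,3], [0,4], [1,2], [1,3], [1,4], [2,3], [2,4], [3,4]
  2-simplices (5): [0,1,3], [0,1,4], [0,2,3], [1,2,4], [2,3,4]

so the chain groups are C_0 ≅ Z^5, C_1 ≅ Z^10, C_2 ≅ Z^5.

∂_1: C_1 → C_0 sends each edge [p,q] (with p < q) to q − p. For instance
  ∂[0,1] = [1] − [0].
The 5×10 boundary matrix has rank 4 and Smith normal form diag(1,1,1,1).

The boundary map ∂_2: C_2 → C_1 maps a triangle to the signed sum of its edges. For instance
  ∂[0,1,4] = [1,4] − [0,4] + [0,1],
  ∂[0,1,3] = [1,3] − [0,3] + [0,1].
As a 10×5 matrix over Z this has rank 5, with invariant factors (1,1,1,1,1).

Now H_k = ker ∂_k / im ∂_{k+1}, so:

  H_0: rank C_0 − rank ∂_1 = 5 − 4 = 1, and the invariant factors of ∂_1 are all 1, so H_0 = Z.
  H_1: rank ker ∂_1 − rank ∂_2 = (10 − 4) − 5 = 1, and the invariant factors of ∂_2 are all 1, so H_1 = Z.
  H_2: rank ker ∂_2 − rank ∂_3 = (5 − 5) − 0 = 0, and there is no ∂_3, so H_2 = 0.

As a check, the Euler characteristic is 5 − 10 + 5 = 0, which agrees with 1 − 1 + 0 = 0.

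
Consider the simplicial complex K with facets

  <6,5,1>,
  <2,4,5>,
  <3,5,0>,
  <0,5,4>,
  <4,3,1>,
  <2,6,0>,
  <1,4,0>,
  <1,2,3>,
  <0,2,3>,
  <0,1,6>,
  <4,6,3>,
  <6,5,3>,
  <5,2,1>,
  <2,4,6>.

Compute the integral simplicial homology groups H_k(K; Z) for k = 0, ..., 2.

Order the vertices as 0 < 1 < 2 < 3 < 4 < 5 < 6. Listing each simplex with vertices in this order, K has dimension 2 with simplices:

  0-simplices (7): [0], [1], [2], [3], [4], [5], [6]
  1-simplices (21): [0,1], [0,2], [0,3], [0,4], [0,5], [0,6], [1,2], [1,3], [1,4], [1,5], [1,6], [2,3], [2,4], [2,5], [2,6], [3,4], [3,5], [3,6], [4,5], [4,6], [5,6]
  2-simplices (14): [0,1,4], [0,1,6], [0,2,3], [0,2,6], [0,3,5], [0,4,5], [1,2,3], [1,2,5], [1,3,4], [1,5,6], [2,4,5], [2,4,6], [3,4,6], [3,5,6]

so the chain groups are C_0 ≅ Z^7, C_1 ≅ Z^21, C_2 ≅ Z^14.

Boundary ∂_1: C_1 → C_0 sends each edge [p,q] (with p < q) to q − p. For instance
  ∂[1,3] = [3] − [1].
The 7×21 boundary matrix has rank 6 and Smith normal form diag(1,1,1,1,1,1).

The boundary map ∂_2: C_2 → C_1 acts by ∂[p,q,r] = [q,r] − [p,r] + [p,q]. For instance
  ∂[1,3,4] = [3,4] − [1,4] + [1,3],
  ∂[1,2,5] = [2,5] − [1,5] + [1,2].
The resulting 21×14 matrix has rank 13, and its Smith normal form has invariant factors (1,1,1,1,1,1,1,1,1,1,1,1,1).

Reading off H_k = ker ∂_k / im ∂_{k+1}:

  H_0: rank C_0 − rank ∂_1 = 7 − 6 = 1, and the invariant factors of ∂_1 are all 1, so H_0 = Z.
  H_1: rank ker ∂_1 − rank ∂_2 = (21 − 6) − 13 = 2, and the invariant factors of ∂_2 are all 1, so H_1 = Z^2.
  H_2: rank ker ∂_2 − rank ∂_3 = (14 − 13) − 0 = 1, and there is no ∂_3, so H_2 = Z.

(K is a triangulation of the torus T^2.)

H_0 = Z,  H_1 = Z^2,  H_2 = Z.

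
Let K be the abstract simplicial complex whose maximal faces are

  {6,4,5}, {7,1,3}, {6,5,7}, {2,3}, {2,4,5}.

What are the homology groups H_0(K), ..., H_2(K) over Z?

H_0 ≅ Z,  H_1 ≅ Z,  H_2 = 0.

We work with the vertex ordering 1 < 2 < 3 < 4 < 5 < 6 < 7. The simplices of K, each written with vertices in increasing order, are:

  0-simplices (7): [1], [2], [3], [4], [5], [6], [7]
  1-simplices (11): [1,3], [1,7], [2,3], [2,4], [2,5], [3,7], [4,5], [4,6], [5,6], [5,7], [6,7]
  2-simplices (4): [1,3,7], [2,4,5], [4,5,6], [5,6,7]

so the chain groups are C_0 ≅ Z^7, C_1 ≅ Z^11, C_2 ≅ Z^4.

Boundary ∂_1: C_1 → C_0 is given by ∂[p,q] = [q] − [p]. For instance
  ∂[5,6] = [6] − [5].
The 7×11 boundary matrix has rank 6 and Smith normal form diag(1,1,1,1,1,1).

Boundary ∂_2: C_2 → C_1 maps a triangle to the signed sum of its edges. For instance
  ∂[5,6,7] = [6,7] − [5,7] + [5,6],
  ∂[1,3,7] = [3,7] − [1,7] + [1,3].
The resulting 11×4 matrix has rank 4, and its Smith normal form has invariant factors (1,1,1,1).

Computing H_k = (kernel of ∂_k) / (image of ∂_{k+1}):

  H_0: rank C_0 − rank ∂_1 = 7 − 6 = 1, and the invariant factors of ∂_1 are all 1, so H_0 ≅ Z.
  H_1: rank ker ∂_1 − rank ∂_2 = (11 − 6) − 4 = 1, and the invariant factors of ∂_2 are all 1, so H_1 ≅ Z.
  H_2: rank ker ∂_2 − rank ∂_3 = (4 − 4) − 0 = 0, and there is no ∂_3, so H_2 ≅ 0.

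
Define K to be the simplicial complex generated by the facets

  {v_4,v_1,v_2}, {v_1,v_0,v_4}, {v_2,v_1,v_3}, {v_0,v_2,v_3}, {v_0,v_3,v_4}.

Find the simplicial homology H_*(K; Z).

H_0 = Z,  H_1 = Z,  H_2 = 0.

We work with the vertex ordering v_0 < v_1 < v_2 < v_3 < v_4. The simplices of K, each written with vertices in increasing order, are:

  0-simplices (5): [v_0], [v_1], [v_2], [v_3], [v_4]
  1-simplices (10): [v_0,v_1], [v_0,v_2], [v_0,v_3], [v_0,v_4], [v_1,v_2], [v_1,v_3], [v_1,v_4], [v_2,v_3], [v_2,v_4], [v_3,v_4]
  2-simplices (5): [v_0,v_1,v_4], [v_0,v_2,v_3], [v_0,v_3,v_4], [v_1,v_2,v_3], [v_1,v_2,v_4]

so the chain groups are C_0 ≅ Z^5, C_1 ≅ Z^10, C_2 ≅ Z^5.

The boundary map ∂_1: C_1 → C_0 is given by ∂[p,q] = [q] − [p].
As a 5×10 matrix over Z this has rank 4, with invariant factors (1,1,1,1).

∂_2: C_2 → C_1 sends each 2-simplex [p,q,r] to [q,r] − [p,r] + [p,q]. For instance
  ∂[v_0,v_2,v_3] = [v_2,v_3] − [v_0,v_3] + [v_0,v_2],
  ∂[v_0,v_3,v_4] = [v_3,v_4] − [v_0,v_4] + [v_0,v_3].
This gives a 10×5 integer matrix of rank 5; reducing to Smith normal form yields diagonal entries (1,1,1,1,1).

Reading off H_k = ker ∂_k / im ∂_{k+1}:

  H_0: rank C_0 − rank ∂_1 = 5 − 4 = 1, and the invariant factors of ∂_1 are all 1, so H_0 = Z.
  H_1: rank ker ∂_1 − rank ∂_2 = (10 − 4) − 5 = 1, and the invariant factors of ∂_2 are all 1, so H_1 = Z.
  H_2: rank ker ∂_2 − rank ∂_3 = (5 − 5) − 0 = 0, and there is no ∂_3, so H_2 = 0.

As a check, the Euler characteristic is 5 − 10 + 5 = 0, which agrees with 1 − 1 + 0 = 0.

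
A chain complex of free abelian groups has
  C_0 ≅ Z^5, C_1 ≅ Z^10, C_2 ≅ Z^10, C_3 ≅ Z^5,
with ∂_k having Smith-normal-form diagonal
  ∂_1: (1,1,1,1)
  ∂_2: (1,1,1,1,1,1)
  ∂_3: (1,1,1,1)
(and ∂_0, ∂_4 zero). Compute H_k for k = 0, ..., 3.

H_0: b_0 = 5 − 0 − 4 = 1; torsion from ∂_1 factors > 1: none. So H_0 ≅ Z.
H_1: b_1 = 10 − 4 − 6 = 0; torsion from ∂_2 factors > 1: none. So H_1 ≅ 0.
H_2: b_2 = 10 − 6 − 4 = 0; torsion from ∂_3 factors > 1: none. So H_2 ≅ 0.
H_3: b_3 = 5 − 4 − 0 = 1; torsion from ∂_4 factors > 1: none. So H_3 ≅ Z.

H_0 ≅ Z,  H_1 = 0,  H_2 = 0,  H_3 ≅ Z.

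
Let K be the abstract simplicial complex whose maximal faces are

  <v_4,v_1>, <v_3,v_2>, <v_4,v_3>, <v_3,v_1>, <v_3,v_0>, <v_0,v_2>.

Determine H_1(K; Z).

K has 5 vertices, 6 edges.
rank ∂_1 = 4, rank ∂_2 = 0 ⇒ b_1 = 6 − 4 − 0 = 2. So H_1 ≅ Z^2.

H_1 ≅ Z^2.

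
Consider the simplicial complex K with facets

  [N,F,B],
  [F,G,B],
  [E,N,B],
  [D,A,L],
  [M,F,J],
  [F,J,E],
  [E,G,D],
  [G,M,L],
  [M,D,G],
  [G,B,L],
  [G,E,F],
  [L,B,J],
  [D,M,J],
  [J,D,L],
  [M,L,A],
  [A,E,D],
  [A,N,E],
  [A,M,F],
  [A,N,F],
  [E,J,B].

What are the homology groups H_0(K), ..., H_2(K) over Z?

Order the vertices as A < B < D < E < F < G < J < L < M < N. Listing each simplex with vertices in this order, K has dimension 2 with simplices:

  0-simplices (10): A, B, D, E, F, G, J, L, M, N
  1-simplices (30): AD, AE, AF, AL, AM, AN, BE, BF, BG, BJ, BL, BN, DE, DG, DJ, DL, DM, EF, EG, EJ, EN, FG, FJ, FM, FN, GL, GM, JL, JM, LM
  2-simplices (20): ADE, ADL, AEN, AFM, AFN, ALM, BEJ, BEN, BFG, BFN, BGL, BJL, DEG, DGM, DJL, DJM, EFG, EFJ, FJM, GLM

giving chain groups C_0 ≅ Z^10, C_1 ≅ Z^30, C_2 ≅ Z^20.

Boundary ∂_1: C_1 → C_0 sends each edge [p,q] (with p < q) to q − p. For instance
  ∂EG = G − E.
The 10×30 boundary matrix has rank 9 and Smith normal form diag(1,1,1,1,1,1,1,1,1).

∂_2: C_2 → C_1 acts by ∂[p,q,r] = [q,r] − [p,r] + [p,q]. For instance
  ∂AEN = EN − AN + AE,
  ∂BJL = JL − BL + BJ.
As a 30×20 matrix over Z this has rank 20, with invariant factors (1,1,1,1,1,1,1,1,1,1,1,1,1,1,1,1,1,1,1,2).

Computing H_k = (kernel of ∂_k) / (image of ∂_{k+1}):

  H_0: rank C_0 − rank ∂_1 = 10 − 9 = 1, and the invariant factors of ∂_1 are all 1, so H_0 ≅ Z.
  H_1: rank ker ∂_1 − rank ∂_2 = (30 − 9) − 20 = 1, and ∂_2 has invariant factor 2 > 1, so H_1 ≅ Z ⊕ Z_2.
  H_2: rank ker ∂_2 − rank ∂_3 = (20 − 20) − 0 = 0, and there is no ∂_3, so H_2 ≅ 0.

H_0 = Z,  H_1 = Z ⊕ Z_2,  H_2 = 0.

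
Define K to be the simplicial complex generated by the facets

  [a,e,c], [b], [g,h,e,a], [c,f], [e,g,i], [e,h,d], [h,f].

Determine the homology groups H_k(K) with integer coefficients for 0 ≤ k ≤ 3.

Take the total order a < b < c < d < e < f < g < h < i on the vertex set. Then K (dimension 3) consists of the simplices:

  0-simplices (9): a, b, c, d, e, f, g, h, i
  1-simplices (14): ac, ae, ag, ah, ce, cf, de, dh, eg, eh, ei, fh, gh, gi
  2-simplices (7): ace, aeg, aeh, agh, deh, egh, egi
  3-simplices (1): aegh

so the chain groups are C_0 ≅ Z^9, C_1 ≅ Z^14, C_2 ≅ Z^7, C_3 ≅ Z^1.

∂_1: C_1 → C_0 sends each edge [p,q] (with p < q) to q − p. For instance
  ∂de = e − d.
This gives a 9×14 integer matrix of rank 7; reducing to Smith normal form yields diagonal entries (1,1,1,1,1,1,1).

∂_2: C_2 → C_1 acts by ∂[p,q,r] = [q,r] − [p,r] + [p,q]. For instance
  ∂agh = gh − ah + ag,
  ∂deh = eh − dh + de.
The 14×7 boundary matrix has rank 6 and Smith normal form diag(1,1,1,1,1,1).

Boundary ∂_3: C_3 → C_2 sends each 3-simplex σ to the alternating sum Σ_i (−1)^i (σ with its i-th vertex removed). For instance
  ∂aegh = egh − agh + aeh − aeg.
The resulting 7×1 matrix has rank 1, and its Smith normal form has invariant factors (1).

Now H_k = ker ∂_k / im ∂_{k+1}, so:

  H_0: rank C_0 − rank ∂_1 = 9 − 7 = 2, and the invariant factors of ∂_1 are all 1, so H_0 ≅ Z^2.
  H_1: rank ker ∂_1 − rank ∂_2 = (14 − 7) − 6 = 1, and the invariant factors of ∂_2 are all 1, so H_1 ≅ Z.
  H_2: rank ker ∂_2 − rank ∂_3 = (7 − 6) − 1 = 0, and the invariant factors of ∂_3 are all 1, so H_2 ≅ 0.
  H_3: rank ker ∂_3 − rank ∂_4 = (1 − 1) − 0 = 0, and there is no ∂_4, so H_3 ≅ 0.

As a check, the Euler characteristic is 9 − 14 + 7 − 1 = 1, which agrees with 2 − 1 + 0 − 0 = 1.

H_0 ≅ Z^2,  H_1 ≅ Z,  H_2 = 0,  H_3 = 0.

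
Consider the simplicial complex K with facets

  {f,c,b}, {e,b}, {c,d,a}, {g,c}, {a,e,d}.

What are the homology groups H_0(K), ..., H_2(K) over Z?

H_0 = Z,  H_1 = Z,  H_2 = 0.

K has 7 vertices, 10 edges, 3 triangles.
rank ∂_0 = 0, rank ∂_1 = 6 ⇒ b_0 = 7 − 0 − 6 = 1; all invariant factors of ∂_1 are 1 so no torsion. So H_0 ≅ Z.
rank ∂_1 = 6, rank ∂_2 = 3 ⇒ b_1 = 10 − 6 − 3 = 1; all invariant factors of ∂_2 are 1 so no torsion. So H_1 ≅ Z.
rank ∂_2 = 3, rank ∂_3 = 0 ⇒ b_2 = 3 − 3 − 0 = 0. So H_2 ≅ 0.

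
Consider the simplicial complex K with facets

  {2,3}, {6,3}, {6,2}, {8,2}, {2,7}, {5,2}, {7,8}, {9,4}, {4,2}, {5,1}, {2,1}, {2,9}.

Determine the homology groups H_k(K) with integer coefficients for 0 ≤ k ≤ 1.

H_0 = Z,  H_1 = Z^4.

Order the vertices as 1 < 2 < 3 < 4 < 5 < 6 < 7 < 8 < 9. Listing each simplex with vertices in this order, K has dimension 1 with simplices:

  0-simplices (9): [1], [2], [3], [4], [5], [6], [7], [8], [9]
  1-simplices (12): [1,2], [1,5], [2,3], [2,4], [2,5], [2,6], [2,7], [2,8], [2,9], [3,6], [4,9], [7,8]

so the chain groups are C_0 ≅ Z^9, C_1 ≅ Z^12.

Boundary ∂_1: C_1 → C_0 is given by ∂[p,q] = [q] − [p].
This gives a 9×12 integer matrix of rank 8; reducing to Smith normal form yields diagonal entries (1,1,1,1,1,1,1,1).

Reading off H_k = ker ∂_k / im ∂_{k+1}:

  H_0: rank C_0 − rank ∂_1 = 9 − 8 = 1, and the invariant factors of ∂_1 are all 1, so H_0 ≅ Z.
  H_1: rank ker ∂_1 − rank ∂_2 = (12 − 8) − 0 = 4, and there is no ∂_2, so H_1 ≅ Z^4.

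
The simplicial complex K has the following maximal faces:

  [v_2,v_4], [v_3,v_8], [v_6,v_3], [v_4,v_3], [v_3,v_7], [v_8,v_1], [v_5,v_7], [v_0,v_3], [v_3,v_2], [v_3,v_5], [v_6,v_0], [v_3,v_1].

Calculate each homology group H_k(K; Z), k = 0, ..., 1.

H_0 ≅ Z,  H_1 ≅ Z^4.

We work with the vertex ordering v_0 < v_1 < v_2 < v_3 < v_4 < v_5 < v_6 < v_7 < v_8. The simplices of K, each written with vertices in increasing order, are:

  0-simplices (9): [v_0], [v_1], [v_2], [v_3], [v_4], [v_5], [v_6], [v_7], [v_8]
  1-simplices (12): [v_0,v_3], [v_0,v_6], [v_1,v_3], [v_1,v_8], [v_2,v_3], [v_2,v_4], [v_3,v_4], [v_3,v_5], [v_3,v_6], [v_3,v_7], [v_3,v_8], [v_5,v_7]

so the chain groups are C_0 ≅ Z^9, C_1 ≅ Z^12.

The boundary map ∂_1: C_1 → C_0 maps an edge to its endpoints' difference, ∂[p,q] = q − p. For instance
  ∂[v_0,v_3] = [v_3] − [v_0].
The resulting 9×12 matrix has rank 8, and its Smith normal form has invariant factors (1,1,1,1,1,1,1,1).

Reading off H_k = ker ∂_k / im ∂_{k+1}:

  H_0: rank C_0 − rank ∂_1 = 9 − 8 = 1, and the invariant factors of ∂_1 are all 1, so H_0 ≅ Z.
  H_1: rank ker ∂_1 − rank ∂_2 = (12 − 8) − 0 = 4, and there is no ∂_2, so H_1 ≅ Z^4.

As a check, the Euler characteristic is 9 − 12 = -3, which agrees with 1 − 4 = -3.
(K is a triangulation of a wedge of 4 circles.)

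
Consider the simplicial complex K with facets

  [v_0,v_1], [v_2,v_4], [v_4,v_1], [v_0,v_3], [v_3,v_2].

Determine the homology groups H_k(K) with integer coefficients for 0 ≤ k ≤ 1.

H_0 ≅ Z,  H_1 ≅ Z.

Fix the vertex order v_0 < v_1 < v_2 < v_3 < v_4 and write every simplex with vertices in increasing order. Then dim K = 1 and the simplices of K are:

  0-simplices (5): [v_0], [v_1], [v_2], [v_3], [v_4]
  1-simplices (5): [v_0,v_1], [v_0,v_3], [v_1,v_4], [v_2,v_3], [v_2,v_4]

Hence C_0 ≅ Z^5, C_1 ≅ Z^5.

Boundary ∂_1: C_1 → C_0 is given by ∂[p,q] = [q] − [p]. For instance
  ∂[v_2,v_3] = [v_3] − [v_2].
The resulting 5×5 matrix has rank 4, and its Smith normal form has invariant factors (1,1,1,1).

Reading off H_k = ker ∂_k / im ∂_{k+1}:

  H_0: rank C_0 − rank ∂_1 = 5 − 4 = 1, and the invariant factors of ∂_1 are all 1, so H_0 ≅ Z.
  H_1: rank ker ∂_1 − rank ∂_2 = (5 − 4) − 0 = 1, and there is no ∂_2, so H_1 ≅ Z.

As a check, the Euler characteristic is 5 − 5 = 0, which agrees with 1 − 1 = 0.
(K is a triangulation of the circle S^1.)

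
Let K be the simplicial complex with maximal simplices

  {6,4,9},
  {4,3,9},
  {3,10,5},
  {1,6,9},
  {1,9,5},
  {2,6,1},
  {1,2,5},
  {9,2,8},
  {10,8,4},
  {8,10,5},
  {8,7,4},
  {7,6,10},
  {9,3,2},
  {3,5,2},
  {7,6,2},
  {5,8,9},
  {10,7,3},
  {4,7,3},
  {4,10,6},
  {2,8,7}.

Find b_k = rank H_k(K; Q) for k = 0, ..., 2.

b_0 = 1, b_1 = 1, b_2 = 0.

We work with the vertex ordering 1 < 2 < 3 < 4 < 5 < 6 < 7 < 8 < 9 < 10. The simplices of K, each written with vertices in increasing order, are:

  0-simplices (10): [1], [2], [3], [4], [5], [6], [7], [8], [9], [10]
  1-simplices (30): (30 of them)
  2-simplices (20): (20 of them)

so the chain groups are C_0 ≅ Z^10, C_1 ≅ Z^30, C_2 ≅ Z^20.

∂_1: C_1 → C_0 maps an edge to its endpoints' difference, ∂[p,q] = q − p.
As a 10×30 matrix over Z this has rank 9, with invariant factors (1,1,1,1,1,1,1,1,1).

∂_2: C_2 → C_1 acts by ∂[p,q,r] = [q,r] − [p,r] + [p,q]. For instance
  ∂[3,5,10] = [5,10] − [3,10] + [3,5],
  ∂[1,2,6] = [2,6] − [1,6] + [1,2].
This gives a 30×20 integer matrix of rank 20; reducing to Smith normal form yields diagonal entries (1,1,1,1,1,1,1,1,1,1,1,1,1,1,1,1,1,1,1,2).

Now H_k = ker ∂_k / im ∂_{k+1}, so:

  H_0: rank C_0 − rank ∂_1 = 10 − 9 = 1, and the invariant factors of ∂_1 are all 1, so H_0 ≅ Z.
  H_1: rank ker ∂_1 − rank ∂_2 = (30 − 9) − 20 = 1, and ∂_2 has invariant factor 2 > 1, so H_1 ≅ Z ⊕ Z/2.
  H_2: rank ker ∂_2 − rank ∂_3 = (20 − 20) − 0 = 0, and there is no ∂_3, so H_2 ≅ 0.

As a check, the Euler characteristic is 10 − 30 + 20 = 0, which agrees with 1 − 1 + 0 = 0.

Hence the Betti numbers are b_0 = 1, b_1 = 1, b_2 = 0.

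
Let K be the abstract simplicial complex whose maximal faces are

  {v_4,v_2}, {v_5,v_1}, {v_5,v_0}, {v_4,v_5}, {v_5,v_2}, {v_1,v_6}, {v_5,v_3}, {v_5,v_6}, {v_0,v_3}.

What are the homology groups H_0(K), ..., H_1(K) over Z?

K has 7 vertices, 9 edges.
rank ∂_0 = 0, rank ∂_1 = 6 ⇒ b_0 = 7 − 0 − 6 = 1; all invariant factors of ∂_1 are 1 so no torsion. So H_0 ≅ Z.
rank ∂_1 = 6, rank ∂_2 = 0 ⇒ b_1 = 9 − 6 − 0 = 3. So H_1 ≅ Z^3.

H_0 = Z,  H_1 = Z^3.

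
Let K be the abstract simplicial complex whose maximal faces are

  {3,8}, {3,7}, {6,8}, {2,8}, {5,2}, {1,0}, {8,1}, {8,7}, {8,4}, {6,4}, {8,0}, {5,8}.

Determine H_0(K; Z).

H_0 = Z.

Fix the vertex order 0 < 1 < 2 < 3 < 4 < 5 < 6 < 7 < 8 and write every simplex with vertices in increasing order. Then dim K = 1 and the simplices of K are:

  0-simplices (9): [0], [1], [2], [3], [4], [5], [6], [7], [8]
  1-simplices (12): [0,1], [0,8], [1,8], [2,5], [2,8], [3,7], [3,8], [4,6], [4,8], [5,8], [6,8], [7,8]

so the chain groups are C_0 ≅ Z^9, C_1 ≅ Z^12.

The boundary map ∂_1: C_1 → C_0 is given by ∂[p,q] = [q] − [p].
The 9×12 boundary matrix has rank 8 and Smith normal form diag(1,1,1,1,1,1,1,1).

From H_k ≅ ker(∂_k) / im(∂_{k+1}) we obtain:

  H_0: rank C_0 − rank ∂_1 = 9 − 8 = 1, and the invariant factors of ∂_1 are all 1, so H_0 ≅ Z.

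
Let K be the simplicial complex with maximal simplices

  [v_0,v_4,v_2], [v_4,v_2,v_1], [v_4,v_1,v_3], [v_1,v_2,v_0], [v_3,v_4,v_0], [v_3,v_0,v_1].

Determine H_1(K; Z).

H_1 ≅ 0.

Take the total order v_0 < v_1 < v_2 < v_3 < v_4 on the vertex set. Then K (dimension 2) consists of the simplices:

  0-simplices (5): [v_0], [v_1], [v_2], [v_3], [v_4]
  1-simplices (9): [v_0,v_1], [v_0,v_2], [v_0,v_3], [v_0,v_4], [v_1,v_2], [v_1,v_3], [v_1,v_4], [v_2,v_4], [v_3,v_4]
  2-simplices (6): [v_0,v_1,v_2], [v_0,v_1,v_3], [v_0,v_2,v_4], [v_0,v_3,v_4], [v_1,v_2,v_4], [v_1,v_3,v_4]

giving chain groups C_0 ≅ Z^5, C_1 ≅ Z^9, C_2 ≅ Z^6.

Boundary ∂_1: C_1 → C_0 sends each edge [p,q] (with p < q) to q − p.
As a 5×9 matrix over Z this has rank 4, with invariant factors (1,1,1,1).

∂_2: C_2 → C_1 sends each 2-simplex [p,q,r] to [q,r] − [p,r] + [p,q]. For instance
  ∂[v_0,v_1,v_3] = [v_1,v_3] − [v_0,v_3] + [v_0,v_1],
  ∂[v_1,v_2,v_4] = [v_2,v_4] − [v_1,v_4] + [v_1,v_2].
The 9×6 boundary matrix has rank 5 and Smith normal form diag(1,1,1,1,1).

Now H_k = ker ∂_k / im ∂_{k+1}, so:

  H_1: rank ker ∂_1 − rank ∂_2 = (9 − 4) − 5 = 0, and the invariant factors of ∂_2 are all 1, so H_1 ≅ 0.

(K is a triangulation of the 2-sphere S^2.)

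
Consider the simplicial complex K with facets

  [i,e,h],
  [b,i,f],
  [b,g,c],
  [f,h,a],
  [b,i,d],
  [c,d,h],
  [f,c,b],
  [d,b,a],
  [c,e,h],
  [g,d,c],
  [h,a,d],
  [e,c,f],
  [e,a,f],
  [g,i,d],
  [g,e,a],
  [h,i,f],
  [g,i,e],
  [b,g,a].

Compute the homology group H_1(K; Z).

H_1 ≅ Z ⊕ Z/2Z.

Take the total order a < b < c < d < e < f < g < h < i on the vertex set. Then K (dimension 2) consists of the simplices:

  0-simplices (9): a, b, c, d, e, f, g, h, i
  1-simplices (27): ab, ad, ae, af, ag, ah, bc, bd, bf, bg, bi, cd, ce, cf, cg, ch, dg, dh, di, ef, eg, eh, ei, fh, fi, gi, hi
  2-simplices (18): abd, abg, adh, aef, aeg, afh, bcf, bcg, bdi, bfi, cdg, cdh, cef, ceh, dgi, egi, ehi, fhi

giving chain groups C_0 ≅ Z^9, C_1 ≅ Z^27, C_2 ≅ Z^18.

∂_1: C_1 → C_0 sends each edge [p,q] (with p < q) to q − p. For instance
  ∂hi = i − h.
The 9×27 boundary matrix has rank 8 and Smith normal form diag(1,1,1,1,1,1,1,1).

Boundary ∂_2: C_2 → C_1 sends each 2-simplex [p,q,r] to [q,r] − [p,r] + [p,q]. For instance
  ∂abd = bd − ad + ab,
  ∂ceh = eh − ch + ce.
The resulting 27×18 matrix has rank 18, and its Smith normal form has invariant factors (1,1,1,1,1,1,1,1,1,1,1,1,1,1,1,1,1,2).

Now H_k = ker ∂_k / im ∂_{k+1}, so:

  H_1: rank ker ∂_1 − rank ∂_2 = (27 − 8) − 18 = 1, and ∂_2 has invariant factor 2 > 1, so H_1 ≅ Z ⊕ Z/2Z.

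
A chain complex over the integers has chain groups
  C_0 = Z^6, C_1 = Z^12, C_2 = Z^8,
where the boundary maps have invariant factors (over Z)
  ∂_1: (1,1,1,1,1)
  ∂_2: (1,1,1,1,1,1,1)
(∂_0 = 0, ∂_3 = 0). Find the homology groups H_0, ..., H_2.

H_0 = Z,  H_1 = 0,  H_2 = Z.

H_0: b_0 = 6 − 0 − 5 = 1; torsion from ∂_1 factors > 1: none. So H_0 = Z.
H_1: b_1 = 12 − 5 − 7 = 0; torsion from ∂_2 factors > 1: none. So H_1 = 0.
H_2: b_2 = 8 − 7 − 0 = 1; torsion from ∂_3 factors > 1: none. So H_2 = Z.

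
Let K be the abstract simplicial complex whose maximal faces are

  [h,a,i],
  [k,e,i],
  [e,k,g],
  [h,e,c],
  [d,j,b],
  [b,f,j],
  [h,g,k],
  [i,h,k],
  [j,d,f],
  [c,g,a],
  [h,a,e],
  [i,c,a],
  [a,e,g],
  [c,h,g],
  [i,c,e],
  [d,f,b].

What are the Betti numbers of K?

b_0 = 2, b_1 = 0, b_2 = 1.

Fix the vertex order a < b < c < d < e < f < g < h < i < j < k and write every simplex with vertices in increasing order. Then dim K = 2 and the simplices of K are:

  0-simplices (11): a, b, c, d, e, f, g, h, i, j, k
  1-simplices (24): ac, ae, ag, ah, ai, bd, bf, bj, ce, cg, ch, ci, df, dj, eg, eh, ei, ek, fj, gh, gk, hi, hk, ik
  2-simplices (16): acg, aci, aeg, aeh, ahi, bdf, bdj, bfj, ceh, cei, cgh, dfj, egk, eik, ghk, hik

giving chain groups C_0 ≅ Z^11, C_1 ≅ Z^24, C_2 ≅ Z^16.

Boundary ∂_1: C_1 → C_0 maps an edge to its endpoints' difference, ∂[p,q] = q − p.
The 11×24 boundary matrix has rank 9 and Smith normal form diag(1,1,1,1,1,1,1,1,1).

Boundary ∂_2: C_2 → C_1 sends each 2-simplex [p,q,r] to [q,r] − [p,r] + [p,q]. For instance
  ∂aeg = eg − ag + ae,
  ∂ahi = hi − ai + ah.
As a 24×16 matrix over Z this has rank 15, with invariant factors (1,1,1,1,1,1,1,1,1,1,1,1,1,1,2).

Now H_k = ker ∂_k / im ∂_{k+1}, so:

  H_0: rank C_0 − rank ∂_1 = 11 − 9 = 2, and the invariant factors of ∂_1 are all 1, so H_0 ≅ Z^2.
  H_1: rank ker ∂_1 − rank ∂_2 = (24 − 9) − 15 = 0, and ∂_2 has invariant factor 2 > 1, so H_1 ≅ Z/2.
  H_2: rank ker ∂_2 − rank ∂_3 = (16 − 15) − 0 = 1, and there is no ∂_3, so H_2 ≅ Z.

Hence the Betti numbers are b_0 = 2, b_1 = 0, b_2 = 1.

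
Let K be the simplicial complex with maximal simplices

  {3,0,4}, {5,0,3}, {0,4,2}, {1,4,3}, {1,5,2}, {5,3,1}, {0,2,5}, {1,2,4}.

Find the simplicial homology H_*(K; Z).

H_0 ≅ Z,  H_1 = 0,  H_2 ≅ Z.

Take the total order 0 < 1 < 2 < 3 < 4 < 5 on the vertex set. Then K (dimension 2) consists of the simplices:

  0-simplices (6): [0], [1], [2], [3], [4], [5]
  1-simplices (12): [0,2], [0,3], [0,4], [0,5], [1,2], [1,3], [1,4], [1,5], [2,4], [2,5], [3,4], [3,5]
  2-simplices (8): [0,2,4], [0,2,5], [0,3,4], [0,3,5], [1,2,4], [1,2,5], [1,3,4], [1,3,5]

so the chain groups are C_0 ≅ Z^6, C_1 ≅ Z^12, C_2 ≅ Z^8.

The boundary map ∂_1: C_1 → C_0 sends each edge [p,q] (with p < q) to q − p.
This gives a 6×12 integer matrix of rank 5; reducing to Smith normal form yields diagonal entries (1,1,1,1,1).

Boundary ∂_2: C_2 → C_1 sends each 2-simplex [p,q,r] to [q,r] − [p,r] + [p,q]. For instance
  ∂[1,3,4] = [3,4] − [1,4] + [1,3],
  ∂[1,2,5] = [2,5] − [1,5] + [1,2].
The 12×8 boundary matrix has rank 7 and Smith normal form diag(1,1,1,1,1,1,1).

Computing H_k = (kernel of ∂_k) / (image of ∂_{k+1}):

  H_0: rank C_0 − rank ∂_1 = 6 − 5 = 1, and the invariant factors of ∂_1 are all 1, so H_0 ≅ Z.
  H_1: rank ker ∂_1 − rank ∂_2 = (12 − 5) − 7 = 0, and the invariant factors of ∂_2 are all 1, so H_1 ≅ 0.
  H_2: rank ker ∂_2 − rank ∂_3 = (8 − 7) − 0 = 1, and there is no ∂_3, so H_2 ≅ Z.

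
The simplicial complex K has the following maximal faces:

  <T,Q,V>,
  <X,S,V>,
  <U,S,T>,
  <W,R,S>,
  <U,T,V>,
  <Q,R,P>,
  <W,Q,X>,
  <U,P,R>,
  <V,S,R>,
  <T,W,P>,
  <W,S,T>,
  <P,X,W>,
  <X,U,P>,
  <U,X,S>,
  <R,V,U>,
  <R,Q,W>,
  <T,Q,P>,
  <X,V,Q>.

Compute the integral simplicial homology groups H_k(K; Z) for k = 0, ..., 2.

Take the total order P < Q < R < S < T < U < V < W < X on the vertex set. Then K (dimension 2) consists of the simplices:

  0-simplices (9): P, Q, R, S, T, U, V, W, X
  1-simplices (27): PQ, PR, PT, PU, PW, PX, QR, QT, QV, QW, QX, RS, RU, RV, RW, ST, SU, SV, SW, SX, TU, TV, TW, UV, UX, VX, WX
  2-simplices (18): PQR, PQT, PRU, PTW, PUX, PWX, QRW, QTV, QVX, QWX, RSV, RSW, RUV, STU, STW, SUX, SVX, TUV

Hence C_0 ≅ Z^9, C_1 ≅ Z^27, C_2 ≅ Z^18.

Boundary ∂_1: C_1 → C_0 sends each edge [p,q] (with p < q) to q − p.
The 9×27 boundary matrix has rank 8 and Smith normal form diag(1,1,1,1,1,1,1,1).

∂_2: C_2 → C_1 acts by ∂[p,q,r] = [q,r] − [p,r] + [p,q]. For instance
  ∂RSW = SW − RW + RS,
  ∂PQT = QT − PT + PQ.
The 27×18 boundary matrix has rank 18 and Smith normal form diag(1,1,1,1,1,1,1,1,1,1,1,1,1,1,1,1,1,2).

From H_k ≅ ker(∂_k) / im(∂_{k+1}) we obtain:

  H_0: rank C_0 − rank ∂_1 = 9 − 8 = 1, and the invariant factors of ∂_1 are all 1, so H_0 ≅ Z.
  H_1: rank ker ∂_1 − rank ∂_2 = (27 − 8) − 18 = 1, and ∂_2 has invariant factor 2 > 1, so H_1 ≅ Z ⊕ Z/2.
  H_2: rank ker ∂_2 − rank ∂_3 = (18 − 18) − 0 = 0, and there is no ∂_3, so H_2 ≅ 0.

As a check, the Euler characteristic is 9 − 27 + 18 = 0, which agrees with 1 − 1 + 0 = 0.

H_0 ≅ Z,  H_1 ≅ Z ⊕ Z/2,  H_2 = 0.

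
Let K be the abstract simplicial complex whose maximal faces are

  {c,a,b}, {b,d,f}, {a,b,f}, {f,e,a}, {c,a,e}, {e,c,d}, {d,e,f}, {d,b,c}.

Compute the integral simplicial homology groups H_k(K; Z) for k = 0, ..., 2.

Fix the vertex order a < b < c < d < e < f and write every simplex with vertices in increasing order. Then dim K = 2 and the simplices of K are:

  0-simplices (6): a, b, c, d, e, f
  1-simplices (12): ab, ac, ae, af, bc, bd, bf, cd, ce, de, df, ef
  2-simplices (8): abc, abf, ace, aef, bcd, bdf, cde, def

giving chain groups C_0 ≅ Z^6, C_1 ≅ Z^12, C_2 ≅ Z^8.

The boundary map ∂_1: C_1 → C_0 maps an edge to its endpoints' difference, ∂[p,q] = q − p. For instance
  ∂df = f − d.
As a 6×12 matrix over Z this has rank 5, with invariant factors (1,1,1,1,1).

The boundary map ∂_2: C_2 → C_1 acts by ∂[p,q,r] = [q,r] − [p,r] + [p,q]. For instance
  ∂def = ef − df + de,
  ∂bcd = cd − bd + bc.
The 12×8 boundary matrix has rank 7 and Smith normal form diag(1,1,1,1,1,1,1).

Now H_k = ker ∂_k / im ∂_{k+1}, so:

  H_0: rank C_0 − rank ∂_1 = 6 − 5 = 1, and the invariant factors of ∂_1 are all 1, so H_0 ≅ Z.
  H_1: rank ker ∂_1 − rank ∂_2 = (12 − 5) − 7 = 0, and the invariant factors of ∂_2 are all 1, so H_1 ≅ 0.
  H_2: rank ker ∂_2 − rank ∂_3 = (8 − 7) − 0 = 1, and there is no ∂_3, so H_2 ≅ Z.

As a check, the Euler characteristic is 6 − 12 + 8 = 2, which agrees with 1 − 0 + 1 = 2.
(K is a triangulation of the 2-sphere S^2.)

H_0 ≅ Z,  H_1 = 0,  H_2 ≅ Z.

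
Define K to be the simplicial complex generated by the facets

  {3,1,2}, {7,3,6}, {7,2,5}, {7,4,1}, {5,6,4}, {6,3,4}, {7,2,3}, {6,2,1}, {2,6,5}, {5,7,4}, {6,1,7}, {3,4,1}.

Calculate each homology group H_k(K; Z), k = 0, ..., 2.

We work with the vertex ordering 1 < 2 < 3 < 4 < 5 < 6 < 7. The simplices of K, each written with vertices in increasing order, are:

  0-simplices (7): [1], [2], [3], [4], [5], [6], [7]
  1-simplices (18): [1,2], [1,3], [1,4], [1,6], [1,7], [2,3], [2,5], [2,6], [2,7], [3,4], [3,6], [3,7], [4,5], [4,6], [4,7], [5,6], [5,7], [6,7]
  2-simplices (12): [1,2,3], [1,2,6], [1,3,4], [1,4,7], [1,6,7], [2,3,7], [2,5,6], [2,5,7], [3,4,6], [3,6,7], [4,5,6], [4,5,7]

giving chain groups C_0 ≅ Z^7, C_1 ≅ Z^18, C_2 ≅ Z^12.

The boundary map ∂_1: C_1 → C_0 sends each edge [p,q] (with p < q) to q − p.
The resulting 7×18 matrix has rank 6, and its Smith normal form has invariant factors (1,1,1,1,1,1).

Boundary ∂_2: C_2 → C_1 maps a triangle to the signed sum of its edges. For instance
  ∂[4,5,7] = [5,7] − [4,7] + [4,5],
  ∂[1,2,3] = [2,3] − [1,3] + [1,2].
This gives a 18×12 integer matrix of rank 12; reducing to Smith normal form yields diagonal entries (1,1,1,1,1,1,1,1,1,1,1,2).

Now H_k = ker ∂_k / im ∂_{k+1}, so:

  H_0: rank C_0 − rank ∂_1 = 7 − 6 = 1, and the invariant factors of ∂_1 are all 1, so H_0 ≅ Z.
  H_1: rank ker ∂_1 − rank ∂_2 = (18 − 6) − 12 = 0, and ∂_2 has invariant factor 2 > 1, so H_1 ≅ Z/2.
  H_2: rank ker ∂_2 − rank ∂_3 = (12 − 12) − 0 = 0, and there is no ∂_3, so H_2 ≅ 0.

H_0 = Z,  H_1 = Z/2,  H_2 = 0.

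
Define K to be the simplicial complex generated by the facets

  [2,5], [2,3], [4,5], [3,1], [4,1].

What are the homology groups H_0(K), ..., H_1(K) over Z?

H_0 ≅ Z,  H_1 ≅ Z.

We work with the vertex ordering 1 < 2 < 3 < 4 < 5. The simplices of K, each written with vertices in increasing order, are:

  0-simplices (5): [1], [2], [3], [4], [5]
  1-simplices (5): [1,3], [1,4], [2,3], [2,5], [4,5]

giving chain groups C_0 ≅ Z^5, C_1 ≅ Z^5.

∂_1: C_1 → C_0 is given by ∂[p,q] = [q] − [p].
The 5×5 boundary matrix has rank 4 and Smith normal form diag(1,1,1,1).

Now H_k = ker ∂_k / im ∂_{k+1}, so:

  H_0: rank C_0 − rank ∂_1 = 5 − 4 = 1, and the invariant factors of ∂_1 are all 1, so H_0 ≅ Z.
  H_1: rank ker ∂_1 − rank ∂_2 = (5 − 4) − 0 = 1, and there is no ∂_2, so H_1 ≅ Z.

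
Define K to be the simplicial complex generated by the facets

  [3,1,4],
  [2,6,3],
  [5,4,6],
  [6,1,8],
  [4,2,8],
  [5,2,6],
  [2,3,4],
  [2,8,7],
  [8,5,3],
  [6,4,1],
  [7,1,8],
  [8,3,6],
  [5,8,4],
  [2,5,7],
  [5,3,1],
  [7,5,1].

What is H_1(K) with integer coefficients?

H_1 = Z^2.

Take the total order 1 < 2 < 3 < 4 < 5 < 6 < 7 < 8 on the vertex set. Then K (dimension 2) consists of the simplices:

  0-simplices (8): [1], [2], [3], [4], [5], [6], [7], [8]
  1-simplices (24): (24 of them)
  2-simplices (16): [1,3,4], [1,3,5], [1,4,6], [1,5,7], [1,6,8], [1,7,8], [2,3,4], [2,3,6], [2,4,8], [2,5,6], [2,5,7], [2,7,8], [3,5,8], [3,6,8], [4,5,6], [4,5,8]

giving chain groups C_0 ≅ Z^8, C_1 ≅ Z^24, C_2 ≅ Z^16.

∂_1: C_1 → C_0 sends each edge [p,q] (with p < q) to q − p. For instance
  ∂[1,6] = [6] − [1].
This gives a 8×24 integer matrix of rank 7; reducing to Smith normal form yields diagonal entries (1,1,1,1,1,1,1).

∂_2: C_2 → C_1 acts by ∂[p,q,r] = [q,r] − [p,r] + [p,q]. For instance
  ∂[1,5,7] = [5,7] − [1,7] + [1,5],
  ∂[1,3,5] = [3,5] − [1,5] + [1,3].
The 24×16 boundary matrix has rank 15 and Smith normal form diag(1,1,1,1,1,1,1,1,1,1,1,1,1,1,1).

Reading off H_k = ker ∂_k / im ∂_{k+1}:

  H_1: rank ker ∂_1 − rank ∂_2 = (24 − 7) − 15 = 2, and the invariant factors of ∂_2 are all 1, so H_1 = Z^2.

(K is a triangulation of the torus T^2.)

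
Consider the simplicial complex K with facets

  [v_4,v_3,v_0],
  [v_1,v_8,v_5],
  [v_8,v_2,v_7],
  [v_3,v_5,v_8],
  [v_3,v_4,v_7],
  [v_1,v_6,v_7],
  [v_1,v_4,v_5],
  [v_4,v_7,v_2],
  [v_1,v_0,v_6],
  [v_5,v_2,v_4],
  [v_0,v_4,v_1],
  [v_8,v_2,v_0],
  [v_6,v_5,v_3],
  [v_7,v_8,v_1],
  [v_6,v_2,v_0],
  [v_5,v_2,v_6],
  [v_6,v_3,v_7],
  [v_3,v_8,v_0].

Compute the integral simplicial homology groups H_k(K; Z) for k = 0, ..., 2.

Take the total order v_0 < v_1 < v_2 < v_3 < v_4 < v_5 < v_6 < v_7 < v_8 on the vertex set. Then K (dimension 2) consists of the simplices:

  0-simplices (9): [v_0], [v_1], [v_2], [v_3], [v_4], [v_5], [v_6], [v_7], [v_8]
  1-simplices (27): (27 of them)
  2-simplices (18): (18 of them)

so the chain groups are C_0 ≅ Z^9, C_1 ≅ Z^27, C_2 ≅ Z^18.

∂_1: C_1 → C_0 maps an edge to its endpoints' difference, ∂[p,q] = q − p.
As a 9×27 matrix over Z this has rank 8, with invariant factors (1,1,1,1,1,1,1,1).

The boundary map ∂_2: C_2 → C_1 sends each 2-simplex [p,q,r] to [q,r] − [p,r] + [p,q]. For instance
  ∂[v_1,v_6,v_7] = [v_6,v_7] − [v_1,v_7] + [v_1,v_6],
  ∂[v_3,v_5,v_8] = [v_5,v_8] − [v_3,v_8] + [v_3,v_5].
The resulting 27×18 matrix has rank 17, and its Smith normal form has invariant factors (1,1,1,1,1,1,1,1,1,1,1,1,1,1,1,1,1).

Reading off H_k = ker ∂_k / im ∂_{k+1}:

  H_0: rank C_0 − rank ∂_1 = 9 − 8 = 1, and the invariant factors of ∂_1 are all 1, so H_0 = Z.
  H_1: rank ker ∂_1 − rank ∂_2 = (27 − 8) − 17 = 2, and the invariant factors of ∂_2 are all 1, so H_1 = Z^2.
  H_2: rank ker ∂_2 − rank ∂_3 = (18 − 17) − 0 = 1, and there is no ∂_3, so H_2 = Z.

H_0 = Z,  H_1 = Z^2,  H_2 = Z.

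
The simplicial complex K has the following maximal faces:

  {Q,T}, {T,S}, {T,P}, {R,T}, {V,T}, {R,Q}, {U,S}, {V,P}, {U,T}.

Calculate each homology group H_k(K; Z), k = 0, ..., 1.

K has 7 vertices, 9 edges.
rank ∂_0 = 0, rank ∂_1 = 6 ⇒ b_0 = 7 − 0 − 6 = 1; all invariant factors of ∂_1 are 1 so no torsion. So H_0 ≅ Z.
rank ∂_1 = 6, rank ∂_2 = 0 ⇒ b_1 = 9 − 6 − 0 = 3. So H_1 ≅ Z^3.

H_0 = Z,  H_1 = Z^3.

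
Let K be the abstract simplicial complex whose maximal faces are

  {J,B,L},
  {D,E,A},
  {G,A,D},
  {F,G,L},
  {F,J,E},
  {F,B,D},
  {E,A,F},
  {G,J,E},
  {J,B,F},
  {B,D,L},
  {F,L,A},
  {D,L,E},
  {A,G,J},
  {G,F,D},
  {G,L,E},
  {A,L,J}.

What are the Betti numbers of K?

b_0 = 1, b_1 = 2, b_2 = 1.

Fix the vertex order A < B < D < E < F < G < J < L and write every simplex with vertices in increasing order. Then dim K = 2 and the simplices of K are:

  0-simplices (8): A, B, D, E, F, G, J, L
  1-simplices (24): AD, AE, AF, AG, AJ, AL, BD, BF, BJ, BL, DE, DF, DG, DL, EF, EG, EJ, EL, FG, FJ, FL, GJ, GL, JL
  2-simplices (16): ADE, ADG, AEF, AFL, AGJ, AJL, BDF, BDL, BFJ, BJL, DEL, DFG, EFJ, EGJ, EGL, FGL

Hence C_0 ≅ Z^8, C_1 ≅ Z^24, C_2 ≅ Z^16.

The boundary map ∂_1: C_1 → C_0 maps an edge to its endpoints' difference, ∂[p,q] = q − p. For instance
  ∂BL = L − B.
As a 8×24 matrix over Z this has rank 7, with invariant factors (1,1,1,1,1,1,1).

The boundary map ∂_2: C_2 → C_1 maps a triangle to the signed sum of its edges. For instance
  ∂EGL = GL − EL + EG,
  ∂BFJ = FJ − BJ + BF.
The resulting 24×16 matrix has rank 15, and its Smith normal form has invariant factors (1,1,1,1,1,1,1,1,1,1,1,1,1,1,1).

From H_k ≅ ker(∂_k) / im(∂_{k+1}) we obtain:

  H_0: rank C_0 − rank ∂_1 = 8 − 7 = 1, and the invariant factors of ∂_1 are all 1, so H_0 ≅ Z.
  H_1: rank ker ∂_1 − rank ∂_2 = (24 − 7) − 15 = 2, and the invariant factors of ∂_2 are all 1, so H_1 ≅ Z^2.
  H_2: rank ker ∂_2 − rank ∂_3 = (16 − 15) − 0 = 1, and there is no ∂_3, so H_2 ≅ Z.

As a check, the Euler characteristic is 8 − 24 + 16 = 0, which agrees with 1 − 2 + 1 = 0.
(K is a triangulation of the torus T^2.)

Hence the Betti numbers are b_0 = 1, b_1 = 2, b_2 = 1.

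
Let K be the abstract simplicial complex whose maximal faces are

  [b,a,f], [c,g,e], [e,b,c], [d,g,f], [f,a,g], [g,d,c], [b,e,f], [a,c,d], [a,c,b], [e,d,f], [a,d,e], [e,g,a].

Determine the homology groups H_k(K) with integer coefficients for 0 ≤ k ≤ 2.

H_0 = Z,  H_1 = Z/2,  H_2 = 0.

Take the total order a < b < c < d < e < f < g on the vertex set. Then K (dimension 2) consists of the simplices:

  0-simplices (7): a, b, c, d, e, f, g
  1-simplices (18): ab, ac, ad, ae, af, ag, bc, be, bf, cd, ce, cg, de, df, dg, ef, eg, fg
  2-simplices (12): abc, abf, acd, ade, aeg, afg, bce, bef, cdg, ceg, def, dfg

giving chain groups C_0 ≅ Z^7, C_1 ≅ Z^18, C_2 ≅ Z^12.

The boundary map ∂_1: C_1 → C_0 sends each edge [p,q] (with p < q) to q − p. For instance
  ∂bc = c − b.
The resulting 7×18 matrix has rank 6, and its Smith normal form has invariant factors (1,1,1,1,1,1).

Boundary ∂_2: C_2 → C_1 sends each 2-simplex [p,q,r] to [q,r] − [p,r] + [p,q]. For instance
  ∂def = ef − df + de,
  ∂abc = bc − ac + ab.
The resulting 18×12 matrix has rank 12, and its Smith normal form has invariant factors (1,1,1,1,1,1,1,1,1,1,1,2).

Reading off H_k = ker ∂_k / im ∂_{k+1}:

  H_0: rank C_0 − rank ∂_1 = 7 − 6 = 1, and the invariant factors of ∂_1 are all 1, so H_0 ≅ Z.
  H_1: rank ker ∂_1 − rank ∂_2 = (18 − 6) − 12 = 0, and ∂_2 has invariant factor 2 > 1, so H_1 ≅ Z/2.
  H_2: rank ker ∂_2 − rank ∂_3 = (12 − 12) − 0 = 0, and there is no ∂_3, so H_2 ≅ 0.

As a check, the Euler characteristic is 7 − 18 + 12 = 1, which agrees with 1 − 0 + 0 = 1.
(K is a triangulation of the real projective plane RP^2.)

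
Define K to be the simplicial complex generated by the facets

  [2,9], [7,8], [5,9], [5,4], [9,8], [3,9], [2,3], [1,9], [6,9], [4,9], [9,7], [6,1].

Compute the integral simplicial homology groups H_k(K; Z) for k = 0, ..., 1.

Fix the vertex order 1 < 2 < 3 < 4 < 5 < 6 < 7 < 8 < 9 and write every simplex with vertices in increasing order. Then dim K = 1 and the simplices of K are:

  0-simplices (9): [1], [2], [3], [4], [5], [6], [7], [8], [9]
  1-simplices (12): [1,6], [1,9], [2,3], [2,9], [3,9], [4,5], [4,9], [5,9], [6,9], [7,8], [7,9], [8,9]

so the chain groups are C_0 ≅ Z^9, C_1 ≅ Z^12.

∂_1: C_1 → C_0 sends each edge [p,q] (with p < q) to q − p. For instance
  ∂[1,6] = [6] − [1].
This gives a 9×12 integer matrix of rank 8; reducing to Smith normal form yields diagonal entries (1,1,1,1,1,1,1,1).

Computing H_k = (kernel of ∂_k) / (image of ∂_{k+1}):

  H_0: rank C_0 − rank ∂_1 = 9 − 8 = 1, and the invariant factors of ∂_1 are all 1, so H_0 ≅ Z.
  H_1: rank ker ∂_1 − rank ∂_2 = (12 − 8) − 0 = 4, and there is no ∂_2, so H_1 ≅ Z^4.

As a check, the Euler characteristic is 9 − 12 = -3, which agrees with 1 − 4 = -3.

H_0 ≅ Z,  H_1 ≅ Z^4.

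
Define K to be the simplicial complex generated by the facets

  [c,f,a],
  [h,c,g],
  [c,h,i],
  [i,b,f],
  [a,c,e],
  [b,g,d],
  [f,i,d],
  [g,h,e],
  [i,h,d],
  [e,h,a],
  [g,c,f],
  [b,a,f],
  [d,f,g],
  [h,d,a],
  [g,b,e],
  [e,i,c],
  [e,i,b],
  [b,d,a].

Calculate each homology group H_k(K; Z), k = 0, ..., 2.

Order the vertices as a < b < c < d < e < f < g < h < i. Listing each simplex with vertices in this order, K has dimension 2 with simplices:

  0-simplices (9): a, b, c, d, e, f, g, h, i
  1-simplices (27): ab, ac, ad, ae, af, ah, bd, be, bf, bg, bi, ce, cf, cg, ch, ci, df, dg, dh, di, eg, eh, ei, fg, fi, gh, hi
  2-simplices (18): abd, abf, ace, acf, adh, aeh, bdg, beg, bei, bfi, cei, cfg, cgh, chi, dfg, dfi, dhi, egh

giving chain groups C_0 ≅ Z^9, C_1 ≅ Z^27, C_2 ≅ Z^18.

The boundary map ∂_1: C_1 → C_0 sends each edge [p,q] (with p < q) to q − p. For instance
  ∂ab = b − a.
The resulting 9×27 matrix has rank 8, and its Smith normal form has invariant factors (1,1,1,1,1,1,1,1).

Boundary ∂_2: C_2 → C_1 acts by ∂[p,q,r] = [q,r] − [p,r] + [p,q]. For instance
  ∂bfi = fi − bi + bf,
  ∂cgh = gh − ch + cg.
The resulting 27×18 matrix has rank 18, and its Smith normal form has invariant factors (1,1,1,1,1,1,1,1,1,1,1,1,1,1,1,1,1,2).

Computing H_k = (kernel of ∂_k) / (image of ∂_{k+1}):

  H_0: rank C_0 − rank ∂_1 = 9 − 8 = 1, and the invariant factors of ∂_1 are all 1, so H_0 ≅ Z.
  H_1: rank ker ∂_1 − rank ∂_2 = (27 − 8) − 18 = 1, and ∂_2 has invariant factor 2 > 1, so H_1 ≅ Z × Z/2.
  H_2: rank ker ∂_2 − rank ∂_3 = (18 − 18) − 0 = 0, and there is no ∂_3, so H_2 ≅ 0.

As a check, the Euler characteristic is 9 − 27 + 18 = 0, which agrees with 1 − 1 + 0 = 0.

H_0 ≅ Z,  H_1 ≅ Z × Z/2,  H_2 = 0.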